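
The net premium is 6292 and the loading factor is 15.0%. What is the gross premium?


Gross = net * (1 + loading)
= 6292 * (1 + 0.15)
= 6292 * 1.15
= 7235.8


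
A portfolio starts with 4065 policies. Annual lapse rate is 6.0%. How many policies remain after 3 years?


remaining = initial * (1 - lapse)^years
= 4065 * (1 - 0.06)^3
= 4065 * 0.830584
= 3376.324


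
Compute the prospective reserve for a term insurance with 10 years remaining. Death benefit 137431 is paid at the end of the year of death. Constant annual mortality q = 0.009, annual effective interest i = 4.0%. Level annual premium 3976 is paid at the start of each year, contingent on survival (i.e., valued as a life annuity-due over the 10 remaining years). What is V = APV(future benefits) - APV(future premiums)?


v = 1/(1+i) = 0.961538
APV(future benefits) per unit = sum_{k=0}^{9} k_p_x * q * v^(k+1) = 0.070316
APV(future benefits) = 137431 * 0.070316 = 9663.6183
Life annuity-due factor ä_{x:10} = sum_{k=0}^{9} k_p_x * v^k = 8.125421
APV(future premiums) = 3976 * 8.125421 = 32306.6753
V = 9663.6183 - 32306.6753
= -22643.057


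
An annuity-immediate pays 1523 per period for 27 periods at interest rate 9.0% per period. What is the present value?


PV = PMT * (1 - (1+i)^(-n)) / i
= 1523 * (1 - (1+0.09)^(-27)) / 0.09
= 1523 * (1 - 0.097608) / 0.09
= 1523 * 10.02658
= 15270.4812


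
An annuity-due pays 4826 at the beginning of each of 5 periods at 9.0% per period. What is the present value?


PV_due = PMT * (1-(1+i)^(-n))/i * (1+i)
PV_immediate = 18771.457
PV_due = 18771.457 * 1.09
= 20460.8881


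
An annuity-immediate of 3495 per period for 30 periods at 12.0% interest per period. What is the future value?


FV = PMT * ((1+i)^n - 1) / i
= 3495 * ((1.12)^30 - 1) / 0.12
= 3495 * (29.959922 - 1) / 0.12
= 843457.7318


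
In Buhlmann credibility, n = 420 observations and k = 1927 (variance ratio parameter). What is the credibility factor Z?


Z = n / (n + k)
= 420 / (420 + 1927)
= 420 / 2347
= 0.179


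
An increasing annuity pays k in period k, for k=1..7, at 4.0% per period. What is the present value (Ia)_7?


(Ia)_n = sum_{k=1}^{n} k * v^k, v = 1/(1+i)
v = 0.961538
Sum computed term by term:
(Ia)_7 = 23.0678


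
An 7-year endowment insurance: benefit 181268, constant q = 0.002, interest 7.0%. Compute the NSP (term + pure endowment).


Term component = 1943.1759
Pure endowment = 7_p_x * v^7 * benefit = 0.986084 * 0.62275 * 181268 = 111313.6666
NSP = 113256.8425


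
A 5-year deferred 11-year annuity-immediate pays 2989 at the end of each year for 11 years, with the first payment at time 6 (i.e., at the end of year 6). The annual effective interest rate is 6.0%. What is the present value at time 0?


PV at time 5 of the 11-year annuity-immediate:
a_n = 2989 * (1-(1+0.06)^(-11))/0.06 = 23573.8681
Discount back 5 years to time 0:
PV = 23573.8681 * (1+0.06)^(-5)
= 23573.8681 * 0.747258
= 17615.7656


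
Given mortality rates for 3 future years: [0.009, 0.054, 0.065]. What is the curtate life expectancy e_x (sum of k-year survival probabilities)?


e_x = sum_{k=1}^{n} k_p_x
k_p_x values:
  1_p_x = 0.991
  2_p_x = 0.937486
  3_p_x = 0.876549
e_x = 2.805


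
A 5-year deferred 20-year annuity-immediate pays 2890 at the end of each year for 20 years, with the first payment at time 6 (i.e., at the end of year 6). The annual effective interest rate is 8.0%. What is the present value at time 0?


PV at time 5 of the 20-year annuity-immediate:
a_n = 2890 * (1-(1+0.08)^(-20))/0.08 = 28374.446
Discount back 5 years to time 0:
PV = 28374.446 * (1+0.08)^(-5)
= 28374.446 * 0.680583
= 19311.1712


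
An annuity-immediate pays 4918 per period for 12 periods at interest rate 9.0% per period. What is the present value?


PV = PMT * (1 - (1+i)^(-n)) / i
= 4918 * (1 - (1+0.09)^(-12)) / 0.09
= 4918 * (1 - 0.355535) / 0.09
= 4918 * 7.160725
= 35216.4469


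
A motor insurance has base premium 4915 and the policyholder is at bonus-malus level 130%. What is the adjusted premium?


adjusted = base * BM_level / 100
= 4915 * 130 / 100
= 4915 * 1.3
= 6389.5


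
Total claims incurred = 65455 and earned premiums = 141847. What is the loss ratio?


Loss ratio = claims / premiums
= 65455 / 141847
= 0.4614


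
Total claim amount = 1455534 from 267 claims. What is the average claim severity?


severity = total / number
= 1455534 / 267
= 5451.4382


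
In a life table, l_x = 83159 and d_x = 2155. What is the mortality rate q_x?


q_x = d_x / l_x
= 2155 / 83159
= 0.0259


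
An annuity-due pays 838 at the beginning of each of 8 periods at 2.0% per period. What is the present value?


PV_due = PMT * (1-(1+i)^(-n))/i * (1+i)
PV_immediate = 6138.7534
PV_due = 6138.7534 * 1.02
= 6261.5285


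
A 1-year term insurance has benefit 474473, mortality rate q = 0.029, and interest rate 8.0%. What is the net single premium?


NSP = benefit * q * v
v = 1/(1+i) = 0.925926
NSP = 474473 * 0.029 * 0.925926
= 12740.4787


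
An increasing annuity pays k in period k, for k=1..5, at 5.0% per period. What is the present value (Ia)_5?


(Ia)_n = sum_{k=1}^{n} k * v^k, v = 1/(1+i)
v = 0.952381
Sum computed term by term:
(Ia)_5 = 12.5664


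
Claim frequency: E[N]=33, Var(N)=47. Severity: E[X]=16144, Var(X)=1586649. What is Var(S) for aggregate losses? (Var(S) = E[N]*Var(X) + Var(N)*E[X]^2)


Var(S) = E[N]*Var(X) + Var(N)*E[X]^2
= 33*1586649 + 47*16144^2
= 52359417 + 12249550592
= 1.2302e+10


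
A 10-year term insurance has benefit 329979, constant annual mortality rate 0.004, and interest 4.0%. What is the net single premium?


NSP = benefit * sum_{k=0}^{n-1} k_p_x * q * v^(k+1)
With constant q=0.004, v=0.961538
Sum = 0.031907
NSP = 329979 * 0.031907
= 10528.6443


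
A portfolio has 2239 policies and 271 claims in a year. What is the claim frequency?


frequency = claims / policies
= 271 / 2239
= 0.121


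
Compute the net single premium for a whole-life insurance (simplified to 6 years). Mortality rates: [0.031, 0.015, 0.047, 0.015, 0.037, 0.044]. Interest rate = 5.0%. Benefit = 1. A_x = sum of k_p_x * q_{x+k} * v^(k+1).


v = 0.952381
Year 0: k_p_x=1.0, q=0.031, term=0.029524
Year 1: k_p_x=0.969, q=0.015, term=0.013184
Year 2: k_p_x=0.954465, q=0.047, term=0.038752
Year 3: k_p_x=0.909605, q=0.015, term=0.011225
Year 4: k_p_x=0.895961, q=0.037, term=0.025974
Year 5: k_p_x=0.862811, q=0.044, term=0.028329
A_x = 0.147


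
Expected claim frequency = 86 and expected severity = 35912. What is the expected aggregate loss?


E[S] = E[N] * E[X]
= 86 * 35912
= 3.0884e+06


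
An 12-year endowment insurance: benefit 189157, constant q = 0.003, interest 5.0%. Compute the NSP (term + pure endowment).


Term component = 4956.0696
Pure endowment = 12_p_x * v^12 * benefit = 0.964588 * 0.556837 * 189157 = 101599.7709
NSP = 106555.8404


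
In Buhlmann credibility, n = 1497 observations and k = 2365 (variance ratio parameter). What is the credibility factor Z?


Z = n / (n + k)
= 1497 / (1497 + 2365)
= 1497 / 3862
= 0.3876


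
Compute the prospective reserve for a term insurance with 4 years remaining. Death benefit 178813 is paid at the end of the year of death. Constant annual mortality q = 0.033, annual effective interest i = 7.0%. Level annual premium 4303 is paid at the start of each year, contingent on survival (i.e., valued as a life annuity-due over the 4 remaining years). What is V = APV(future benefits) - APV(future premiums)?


v = 1/(1+i) = 0.934579
APV(future benefits) per unit = sum_{k=0}^{3} k_p_x * q * v^(k+1) = 0.106667
APV(future benefits) = 178813 * 0.106667 = 19073.4821
Life annuity-due factor ä_{x:4} = sum_{k=0}^{3} k_p_x * v^k = 3.458603
APV(future premiums) = 4303 * 3.458603 = 14882.3694
V = 19073.4821 - 14882.3694
= 4191.1127


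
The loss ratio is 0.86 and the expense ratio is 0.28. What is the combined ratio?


Combined ratio = loss ratio + expense ratio
= 0.86 + 0.28
= 1.14


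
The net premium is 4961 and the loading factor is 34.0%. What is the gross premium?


Gross = net * (1 + loading)
= 4961 * (1 + 0.34)
= 4961 * 1.34
= 6647.74


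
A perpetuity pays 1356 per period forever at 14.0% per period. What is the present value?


PV = PMT / i
= 1356 / 0.14
= 9685.7143


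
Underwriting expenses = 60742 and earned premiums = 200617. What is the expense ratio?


Expense ratio = expenses / premiums
= 60742 / 200617
= 0.3028


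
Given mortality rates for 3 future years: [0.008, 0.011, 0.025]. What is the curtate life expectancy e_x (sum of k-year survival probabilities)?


e_x = sum_{k=1}^{n} k_p_x
k_p_x values:
  1_p_x = 0.992
  2_p_x = 0.981088
  3_p_x = 0.956561
e_x = 2.9296


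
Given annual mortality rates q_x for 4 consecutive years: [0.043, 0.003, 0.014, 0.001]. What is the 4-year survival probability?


p_k = 1 - q_k for each year
Survival = product of (1 - q_k)
= 0.957 * 0.997 * 0.986 * 0.999
= 0.9398


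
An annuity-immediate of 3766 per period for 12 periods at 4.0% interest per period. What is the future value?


FV = PMT * ((1+i)^n - 1) / i
= 3766 * ((1.04)^12 - 1) / 0.04
= 3766 * (1.601032 - 1) / 0.04
= 56587.1834


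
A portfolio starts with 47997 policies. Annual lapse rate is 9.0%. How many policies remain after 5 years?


remaining = initial * (1 - lapse)^years
= 47997 * (1 - 0.09)^5
= 47997 * 0.624032
= 29951.6709


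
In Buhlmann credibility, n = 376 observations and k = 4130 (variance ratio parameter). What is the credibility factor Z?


Z = n / (n + k)
= 376 / (376 + 4130)
= 376 / 4506
= 0.0834


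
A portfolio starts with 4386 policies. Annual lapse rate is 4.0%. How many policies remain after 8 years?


remaining = initial * (1 - lapse)^years
= 4386 * (1 - 0.04)^8
= 4386 * 0.72139
= 3164.0147


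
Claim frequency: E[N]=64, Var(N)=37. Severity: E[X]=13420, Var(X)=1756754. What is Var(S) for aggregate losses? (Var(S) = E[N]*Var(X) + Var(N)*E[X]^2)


Var(S) = E[N]*Var(X) + Var(N)*E[X]^2
= 64*1756754 + 37*13420^2
= 112432256 + 6663566800
= 6.7760e+09


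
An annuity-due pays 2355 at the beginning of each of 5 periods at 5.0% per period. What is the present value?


PV_due = PMT * (1-(1+i)^(-n))/i * (1+i)
PV_immediate = 10195.9176
PV_due = 10195.9176 * 1.05
= 10705.7134


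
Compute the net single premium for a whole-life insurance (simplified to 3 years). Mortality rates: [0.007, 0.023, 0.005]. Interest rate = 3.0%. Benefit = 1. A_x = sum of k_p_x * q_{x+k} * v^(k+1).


v = 0.970874
Year 0: k_p_x=1.0, q=0.007, term=0.006796
Year 1: k_p_x=0.993, q=0.023, term=0.021528
Year 2: k_p_x=0.970161, q=0.005, term=0.004439
A_x = 0.0328


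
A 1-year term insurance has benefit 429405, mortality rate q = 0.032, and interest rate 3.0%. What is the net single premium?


NSP = benefit * q * v
v = 1/(1+i) = 0.970874
NSP = 429405 * 0.032 * 0.970874
= 13340.7379


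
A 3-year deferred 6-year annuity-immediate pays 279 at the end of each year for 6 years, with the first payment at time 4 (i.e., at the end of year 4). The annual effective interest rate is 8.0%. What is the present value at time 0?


PV at time 3 of the 6-year annuity-immediate:
a_n = 279 * (1-(1+0.08)^(-6))/0.08 = 1289.7834
Discount back 3 years to time 0:
PV = 1289.7834 * (1+0.08)^(-3)
= 1289.7834 * 0.793832
= 1023.8717


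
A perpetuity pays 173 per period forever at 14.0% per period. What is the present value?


PV = PMT / i
= 173 / 0.14
= 1235.7143


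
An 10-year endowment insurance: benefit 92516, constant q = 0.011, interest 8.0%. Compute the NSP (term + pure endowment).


Term component = 6545.6505
Pure endowment = 10_p_x * v^10 * benefit = 0.895288 * 0.463193 * 92516 = 38365.6189
NSP = 44911.2694


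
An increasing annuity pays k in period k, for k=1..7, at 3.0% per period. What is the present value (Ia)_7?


(Ia)_n = sum_{k=1}^{n} k * v^k, v = 1/(1+i)
v = 0.970874
Sum computed term by term:
(Ia)_7 = 24.185


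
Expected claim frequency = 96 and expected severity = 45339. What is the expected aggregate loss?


E[S] = E[N] * E[X]
= 96 * 45339
= 4.3525e+06


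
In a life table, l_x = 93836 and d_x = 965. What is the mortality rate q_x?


q_x = d_x / l_x
= 965 / 93836
= 0.0103


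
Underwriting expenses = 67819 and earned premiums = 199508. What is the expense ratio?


Expense ratio = expenses / premiums
= 67819 / 199508
= 0.3399


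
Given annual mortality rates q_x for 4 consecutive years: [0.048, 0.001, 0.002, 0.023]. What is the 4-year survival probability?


p_k = 1 - q_k for each year
Survival = product of (1 - q_k)
= 0.952 * 0.999 * 0.998 * 0.977
= 0.9273


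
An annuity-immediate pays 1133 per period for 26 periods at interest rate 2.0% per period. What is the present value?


PV = PMT * (1 - (1+i)^(-n)) / i
= 1133 * (1 - (1+0.02)^(-26)) / 0.02
= 1133 * (1 - 0.597579) / 0.02
= 1133 * 20.121036
= 22797.1335


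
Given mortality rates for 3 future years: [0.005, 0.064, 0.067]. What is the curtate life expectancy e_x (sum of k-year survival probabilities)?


e_x = sum_{k=1}^{n} k_p_x
k_p_x values:
  1_p_x = 0.995
  2_p_x = 0.93132
  3_p_x = 0.868922
e_x = 2.7952


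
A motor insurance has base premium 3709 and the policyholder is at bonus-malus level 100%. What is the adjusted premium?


adjusted = base * BM_level / 100
= 3709 * 100 / 100
= 3709 * 1.0
= 3709.0


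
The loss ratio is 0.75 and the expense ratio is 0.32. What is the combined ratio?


Combined ratio = loss ratio + expense ratio
= 0.75 + 0.32
= 1.07


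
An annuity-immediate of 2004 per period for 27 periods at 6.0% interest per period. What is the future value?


FV = PMT * ((1+i)^n - 1) / i
= 2004 * ((1.06)^27 - 1) / 0.06
= 2004 * (4.822346 - 1) / 0.06
= 127666.3544


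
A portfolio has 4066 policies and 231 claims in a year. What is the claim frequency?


frequency = claims / policies
= 231 / 4066
= 0.0568


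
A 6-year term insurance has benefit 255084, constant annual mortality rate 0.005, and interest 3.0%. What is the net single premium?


NSP = benefit * sum_{k=0}^{n-1} k_p_x * q * v^(k+1)
With constant q=0.005, v=0.970874
Sum = 0.026761
NSP = 255084 * 0.026761
= 6826.3503


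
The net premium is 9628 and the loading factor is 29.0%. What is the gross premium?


Gross = net * (1 + loading)
= 9628 * (1 + 0.29)
= 9628 * 1.29
= 12420.12


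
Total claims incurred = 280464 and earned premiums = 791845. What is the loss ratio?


Loss ratio = claims / premiums
= 280464 / 791845
= 0.3542


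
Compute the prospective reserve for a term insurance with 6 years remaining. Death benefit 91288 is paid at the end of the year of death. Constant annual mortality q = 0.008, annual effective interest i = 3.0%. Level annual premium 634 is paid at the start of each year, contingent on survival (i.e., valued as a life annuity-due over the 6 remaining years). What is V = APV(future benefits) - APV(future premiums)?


v = 1/(1+i) = 0.970874
APV(future benefits) per unit = sum_{k=0}^{5} k_p_x * q * v^(k+1) = 0.042509
APV(future benefits) = 91288 * 0.042509 = 3880.5957
Life annuity-due factor ä_{x:6} = sum_{k=0}^{5} k_p_x * v^k = 5.473082
APV(future premiums) = 634 * 5.473082 = 3469.9339
V = 3880.5957 - 3469.9339
= 410.6618


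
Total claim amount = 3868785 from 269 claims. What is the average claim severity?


severity = total / number
= 3868785 / 269
= 14382.1004


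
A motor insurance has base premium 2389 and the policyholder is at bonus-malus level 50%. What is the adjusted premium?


adjusted = base * BM_level / 100
= 2389 * 50 / 100
= 2389 * 0.5
= 1194.5


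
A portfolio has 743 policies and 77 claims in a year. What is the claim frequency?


frequency = claims / policies
= 77 / 743
= 0.1036


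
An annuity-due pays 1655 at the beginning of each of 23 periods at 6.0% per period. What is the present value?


PV_due = PMT * (1-(1+i)^(-n))/i * (1+i)
PV_immediate = 20362.0922
PV_due = 20362.0922 * 1.06
= 21583.8177


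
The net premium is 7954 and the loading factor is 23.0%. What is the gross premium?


Gross = net * (1 + loading)
= 7954 * (1 + 0.23)
= 7954 * 1.23
= 9783.42


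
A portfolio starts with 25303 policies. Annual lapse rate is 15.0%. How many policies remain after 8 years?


remaining = initial * (1 - lapse)^years
= 25303 * (1 - 0.15)^8
= 25303 * 0.272491
= 6894.8278


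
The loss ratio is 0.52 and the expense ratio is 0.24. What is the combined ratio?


Combined ratio = loss ratio + expense ratio
= 0.52 + 0.24
= 0.76


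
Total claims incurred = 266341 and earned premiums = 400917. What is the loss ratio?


Loss ratio = claims / premiums
= 266341 / 400917
= 0.6643


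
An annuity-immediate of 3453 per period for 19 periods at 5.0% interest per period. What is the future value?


FV = PMT * ((1+i)^n - 1) / i
= 3453 * ((1.05)^19 - 1) / 0.05
= 3453 * (2.52695 - 1) / 0.05
= 105451.1805


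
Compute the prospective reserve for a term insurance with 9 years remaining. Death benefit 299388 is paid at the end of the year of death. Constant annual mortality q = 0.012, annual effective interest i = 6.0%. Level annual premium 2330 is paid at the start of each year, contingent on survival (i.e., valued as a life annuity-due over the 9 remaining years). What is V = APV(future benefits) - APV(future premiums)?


v = 1/(1+i) = 0.943396
APV(future benefits) per unit = sum_{k=0}^{8} k_p_x * q * v^(k+1) = 0.078174
APV(future benefits) = 299388 * 0.078174 = 23404.2855
Life annuity-due factor ä_{x:9} = sum_{k=0}^{8} k_p_x * v^k = 6.905349
APV(future premiums) = 2330 * 6.905349 = 16089.4626
V = 23404.2855 - 16089.4626
= 7314.8229


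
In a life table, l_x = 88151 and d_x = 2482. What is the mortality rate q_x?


q_x = d_x / l_x
= 2482 / 88151
= 0.0282


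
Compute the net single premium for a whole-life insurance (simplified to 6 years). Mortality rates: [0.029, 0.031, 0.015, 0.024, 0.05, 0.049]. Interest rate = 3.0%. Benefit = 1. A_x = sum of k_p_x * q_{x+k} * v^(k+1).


v = 0.970874
Year 0: k_p_x=1.0, q=0.029, term=0.028155
Year 1: k_p_x=0.971, q=0.031, term=0.028373
Year 2: k_p_x=0.940899, q=0.015, term=0.012916
Year 3: k_p_x=0.926786, q=0.024, term=0.019762
Year 4: k_p_x=0.904543, q=0.05, term=0.039013
Year 5: k_p_x=0.859316, q=0.049, term=0.035263
A_x = 0.1635


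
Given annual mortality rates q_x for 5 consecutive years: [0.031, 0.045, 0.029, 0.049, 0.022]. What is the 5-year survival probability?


p_k = 1 - q_k for each year
Survival = product of (1 - q_k)
= 0.969 * 0.955 * 0.971 * 0.951 * 0.978
= 0.8357


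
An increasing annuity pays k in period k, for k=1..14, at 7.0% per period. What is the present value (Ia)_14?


(Ia)_n = sum_{k=1}^{n} k * v^k, v = 1/(1+i)
v = 0.934579
Sum computed term by term:
(Ia)_14 = 56.1173


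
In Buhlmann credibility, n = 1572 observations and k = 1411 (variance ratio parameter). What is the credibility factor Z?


Z = n / (n + k)
= 1572 / (1572 + 1411)
= 1572 / 2983
= 0.527


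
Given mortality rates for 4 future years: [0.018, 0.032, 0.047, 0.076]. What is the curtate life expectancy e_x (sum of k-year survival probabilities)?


e_x = sum_{k=1}^{n} k_p_x
k_p_x values:
  1_p_x = 0.982
  2_p_x = 0.950576
  3_p_x = 0.905899
  4_p_x = 0.837051
e_x = 3.6755


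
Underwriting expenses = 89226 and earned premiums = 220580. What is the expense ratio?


Expense ratio = expenses / premiums
= 89226 / 220580
= 0.4045


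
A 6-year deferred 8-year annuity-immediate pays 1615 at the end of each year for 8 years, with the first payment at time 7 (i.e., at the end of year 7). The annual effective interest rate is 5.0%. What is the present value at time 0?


PV at time 6 of the 8-year annuity-immediate:
a_n = 1615 * (1-(1+0.05)^(-8))/0.05 = 10438.0886
Discount back 6 years to time 0:
PV = 10438.0886 * (1+0.05)^(-6)
= 10438.0886 * 0.746215
= 7789.0624


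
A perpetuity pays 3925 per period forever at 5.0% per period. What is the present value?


PV = PMT / i
= 3925 / 0.05
= 78500.0


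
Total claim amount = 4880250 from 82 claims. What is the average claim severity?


severity = total / number
= 4880250 / 82
= 59515.2439


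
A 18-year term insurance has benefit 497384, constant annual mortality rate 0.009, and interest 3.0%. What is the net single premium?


NSP = benefit * sum_{k=0}^{n-1} k_p_x * q * v^(k+1)
With constant q=0.009, v=0.970874
Sum = 0.115574
NSP = 497384 * 0.115574
= 57484.772


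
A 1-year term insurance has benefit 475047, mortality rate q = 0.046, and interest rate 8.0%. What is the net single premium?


NSP = benefit * q * v
v = 1/(1+i) = 0.925926
NSP = 475047 * 0.046 * 0.925926
= 20233.4833


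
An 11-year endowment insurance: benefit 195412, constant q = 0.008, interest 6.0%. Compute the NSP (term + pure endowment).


Term component = 11903.1032
Pure endowment = 11_p_x * v^11 * benefit = 0.915437 * 0.526788 * 195412 = 94235.6229
NSP = 106138.7261


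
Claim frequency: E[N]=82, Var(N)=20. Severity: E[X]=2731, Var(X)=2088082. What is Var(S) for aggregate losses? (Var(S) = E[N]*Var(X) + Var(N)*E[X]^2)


Var(S) = E[N]*Var(X) + Var(N)*E[X]^2
= 82*2088082 + 20*2731^2
= 171222724 + 149167220
= 3.2039e+08


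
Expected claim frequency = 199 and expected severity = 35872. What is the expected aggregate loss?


E[S] = E[N] * E[X]
= 199 * 35872
= 7.1385e+06


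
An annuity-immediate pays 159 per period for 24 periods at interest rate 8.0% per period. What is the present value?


PV = PMT * (1 - (1+i)^(-n)) / i
= 159 * (1 - (1+0.08)^(-24)) / 0.08
= 159 * (1 - 0.157699) / 0.08
= 159 * 10.528758
= 1674.0726


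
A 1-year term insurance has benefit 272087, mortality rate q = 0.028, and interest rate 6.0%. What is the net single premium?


NSP = benefit * q * v
v = 1/(1+i) = 0.943396
NSP = 272087 * 0.028 * 0.943396
= 7187.2038


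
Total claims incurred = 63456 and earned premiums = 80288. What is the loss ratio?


Loss ratio = claims / premiums
= 63456 / 80288
= 0.7904


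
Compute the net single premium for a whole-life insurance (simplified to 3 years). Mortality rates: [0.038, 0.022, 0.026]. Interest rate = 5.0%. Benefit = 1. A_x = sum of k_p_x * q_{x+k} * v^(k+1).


v = 0.952381
Year 0: k_p_x=1.0, q=0.038, term=0.03619
Year 1: k_p_x=0.962, q=0.022, term=0.019196
Year 2: k_p_x=0.940836, q=0.026, term=0.021131
A_x = 0.0765


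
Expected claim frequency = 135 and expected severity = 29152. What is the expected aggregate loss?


E[S] = E[N] * E[X]
= 135 * 29152
= 3.9355e+06


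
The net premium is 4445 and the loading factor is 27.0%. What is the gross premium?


Gross = net * (1 + loading)
= 4445 * (1 + 0.27)
= 4445 * 1.27
= 5645.15


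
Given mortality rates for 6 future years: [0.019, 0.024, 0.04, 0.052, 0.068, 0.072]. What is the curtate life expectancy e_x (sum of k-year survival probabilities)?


e_x = sum_{k=1}^{n} k_p_x
k_p_x values:
  1_p_x = 0.981
  2_p_x = 0.957456
  3_p_x = 0.919158
  4_p_x = 0.871362
  5_p_x = 0.812109
  6_p_x = 0.753637
e_x = 5.2947


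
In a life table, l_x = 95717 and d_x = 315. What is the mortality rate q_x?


q_x = d_x / l_x
= 315 / 95717
= 0.0033


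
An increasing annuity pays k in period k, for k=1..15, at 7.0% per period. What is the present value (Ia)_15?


(Ia)_n = sum_{k=1}^{n} k * v^k, v = 1/(1+i)
v = 0.934579
Sum computed term by term:
(Ia)_15 = 61.554


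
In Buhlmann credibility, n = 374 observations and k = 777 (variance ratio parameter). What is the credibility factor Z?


Z = n / (n + k)
= 374 / (374 + 777)
= 374 / 1151
= 0.3249


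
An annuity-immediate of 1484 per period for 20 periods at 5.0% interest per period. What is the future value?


FV = PMT * ((1+i)^n - 1) / i
= 1484 * ((1.05)^20 - 1) / 0.05
= 1484 * (2.653298 - 1) / 0.05
= 49069.8759


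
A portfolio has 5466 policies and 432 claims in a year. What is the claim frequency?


frequency = claims / policies
= 432 / 5466
= 0.079


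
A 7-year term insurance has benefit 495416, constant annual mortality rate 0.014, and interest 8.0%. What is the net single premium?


NSP = benefit * sum_{k=0}^{n-1} k_p_x * q * v^(k+1)
With constant q=0.014, v=0.925926
Sum = 0.0702
NSP = 495416 * 0.0702
= 34778.3818


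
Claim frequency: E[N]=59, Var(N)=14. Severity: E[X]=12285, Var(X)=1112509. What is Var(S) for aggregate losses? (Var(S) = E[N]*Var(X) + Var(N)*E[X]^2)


Var(S) = E[N]*Var(X) + Var(N)*E[X]^2
= 59*1112509 + 14*12285^2
= 65638031 + 2112897150
= 2.1785e+09


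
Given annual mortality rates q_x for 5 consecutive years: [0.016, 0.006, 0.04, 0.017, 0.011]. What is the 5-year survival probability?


p_k = 1 - q_k for each year
Survival = product of (1 - q_k)
= 0.984 * 0.994 * 0.96 * 0.983 * 0.989
= 0.9129


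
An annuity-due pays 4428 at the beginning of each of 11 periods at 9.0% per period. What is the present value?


PV_due = PMT * (1-(1+i)^(-n))/i * (1+i)
PV_immediate = 30133.3838
PV_due = 30133.3838 * 1.09
= 32845.3883


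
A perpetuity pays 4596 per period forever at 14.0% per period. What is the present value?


PV = PMT / i
= 4596 / 0.14
= 32828.5714


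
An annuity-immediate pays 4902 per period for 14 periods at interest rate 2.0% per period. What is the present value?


PV = PMT * (1 - (1+i)^(-n)) / i
= 4902 * (1 - (1+0.02)^(-14)) / 0.02
= 4902 * (1 - 0.757875) / 0.02
= 4902 * 12.106249
= 59344.8315


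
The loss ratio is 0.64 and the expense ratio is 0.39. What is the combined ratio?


Combined ratio = loss ratio + expense ratio
= 0.64 + 0.39
= 1.03


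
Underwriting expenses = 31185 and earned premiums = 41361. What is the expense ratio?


Expense ratio = expenses / premiums
= 31185 / 41361
= 0.754


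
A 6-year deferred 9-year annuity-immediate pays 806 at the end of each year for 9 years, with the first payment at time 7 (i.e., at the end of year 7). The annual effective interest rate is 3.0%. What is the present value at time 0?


PV at time 6 of the 9-year annuity-immediate:
a_n = 806 * (1-(1+0.03)^(-9))/0.03 = 6275.6038
Discount back 6 years to time 0:
PV = 6275.6038 * (1+0.03)^(-6)
= 6275.6038 * 0.837484
= 5255.7194


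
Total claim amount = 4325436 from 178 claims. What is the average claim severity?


severity = total / number
= 4325436 / 178
= 24300.2022


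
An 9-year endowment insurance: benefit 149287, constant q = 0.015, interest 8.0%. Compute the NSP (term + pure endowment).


Term component = 13279.5808
Pure endowment = 9_p_x * v^9 * benefit = 0.872823 * 0.500249 * 149287 = 65182.9882
NSP = 78462.569


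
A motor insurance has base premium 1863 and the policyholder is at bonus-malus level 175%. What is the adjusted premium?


adjusted = base * BM_level / 100
= 1863 * 175 / 100
= 1863 * 1.75
= 3260.25


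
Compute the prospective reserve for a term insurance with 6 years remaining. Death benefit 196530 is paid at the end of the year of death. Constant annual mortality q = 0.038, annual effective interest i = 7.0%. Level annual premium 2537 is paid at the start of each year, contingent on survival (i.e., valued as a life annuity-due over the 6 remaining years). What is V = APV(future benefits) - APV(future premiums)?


v = 1/(1+i) = 0.934579
APV(future benefits) per unit = sum_{k=0}^{5} k_p_x * q * v^(k+1) = 0.166025
APV(future benefits) = 196530 * 0.166025 = 32628.9658
Life annuity-due factor ä_{x:6} = sum_{k=0}^{5} k_p_x * v^k = 4.674925
APV(future premiums) = 2537 * 4.674925 = 11860.2844
V = 32628.9658 - 11860.2844
= 20768.6814


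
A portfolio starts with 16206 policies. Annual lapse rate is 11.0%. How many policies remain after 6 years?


remaining = initial * (1 - lapse)^years
= 16206 * (1 - 0.11)^6
= 16206 * 0.496981
= 8054.0788


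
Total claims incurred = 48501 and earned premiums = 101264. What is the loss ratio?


Loss ratio = claims / premiums
= 48501 / 101264
= 0.479


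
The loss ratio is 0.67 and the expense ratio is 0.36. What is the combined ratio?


Combined ratio = loss ratio + expense ratio
= 0.67 + 0.36
= 1.03


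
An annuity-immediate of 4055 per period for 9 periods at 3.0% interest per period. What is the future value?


FV = PMT * ((1+i)^n - 1) / i
= 4055 * ((1.03)^9 - 1) / 0.03
= 4055 * (1.304773 - 1) / 0.03
= 41195.1753


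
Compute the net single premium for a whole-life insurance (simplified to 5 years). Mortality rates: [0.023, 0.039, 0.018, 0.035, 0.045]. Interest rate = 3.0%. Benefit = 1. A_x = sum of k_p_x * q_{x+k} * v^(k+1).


v = 0.970874
Year 0: k_p_x=1.0, q=0.023, term=0.02233
Year 1: k_p_x=0.977, q=0.039, term=0.035916
Year 2: k_p_x=0.938897, q=0.018, term=0.015466
Year 3: k_p_x=0.921997, q=0.035, term=0.028671
Year 4: k_p_x=0.889727, q=0.045, term=0.034537
A_x = 0.1369


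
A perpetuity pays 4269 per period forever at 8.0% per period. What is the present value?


PV = PMT / i
= 4269 / 0.08
= 53362.5


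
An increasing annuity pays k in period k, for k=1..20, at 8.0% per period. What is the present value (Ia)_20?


(Ia)_n = sum_{k=1}^{n} k * v^k, v = 1/(1+i)
v = 0.925926
Sum computed term by term:
(Ia)_20 = 78.9079


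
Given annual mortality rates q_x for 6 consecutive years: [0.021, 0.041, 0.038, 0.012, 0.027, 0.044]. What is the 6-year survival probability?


p_k = 1 - q_k for each year
Survival = product of (1 - q_k)
= 0.979 * 0.959 * 0.962 * 0.988 * 0.973 * 0.956
= 0.83


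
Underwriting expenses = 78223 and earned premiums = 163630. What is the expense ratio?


Expense ratio = expenses / premiums
= 78223 / 163630
= 0.478


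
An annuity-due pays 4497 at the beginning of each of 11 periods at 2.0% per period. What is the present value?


PV_due = PMT * (1-(1+i)^(-n))/i * (1+i)
PV_immediate = 44011.4557
PV_due = 44011.4557 * 1.02
= 44891.6848


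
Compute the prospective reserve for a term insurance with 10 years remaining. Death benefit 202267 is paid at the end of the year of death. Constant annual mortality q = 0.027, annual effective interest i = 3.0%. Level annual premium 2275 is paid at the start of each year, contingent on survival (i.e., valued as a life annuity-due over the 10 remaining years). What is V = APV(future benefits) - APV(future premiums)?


v = 1/(1+i) = 0.970874
APV(future benefits) per unit = sum_{k=0}^{9} k_p_x * q * v^(k+1) = 0.205616
APV(future benefits) = 202267 * 0.205616 = 41589.3628
Life annuity-due factor ä_{x:10} = sum_{k=0}^{9} k_p_x * v^k = 7.843876
APV(future premiums) = 2275 * 7.843876 = 17844.8169
V = 41589.3628 - 17844.8169
= 23744.546


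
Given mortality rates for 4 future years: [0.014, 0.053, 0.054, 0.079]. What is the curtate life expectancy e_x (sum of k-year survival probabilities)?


e_x = sum_{k=1}^{n} k_p_x
k_p_x values:
  1_p_x = 0.986
  2_p_x = 0.933742
  3_p_x = 0.88332
  4_p_x = 0.813538
e_x = 3.6166


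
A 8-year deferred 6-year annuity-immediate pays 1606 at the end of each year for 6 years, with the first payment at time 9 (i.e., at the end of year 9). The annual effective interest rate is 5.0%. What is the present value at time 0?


PV at time 8 of the 6-year annuity-immediate:
a_n = 1606 * (1-(1+0.05)^(-6))/0.05 = 8151.5615
Discount back 8 years to time 0:
PV = 8151.5615 * (1+0.05)^(-8)
= 8151.5615 * 0.676839
= 5517.2977


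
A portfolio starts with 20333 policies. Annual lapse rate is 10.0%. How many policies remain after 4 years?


remaining = initial * (1 - lapse)^years
= 20333 * (1 - 0.1)^4
= 20333 * 0.6561
= 13340.4813


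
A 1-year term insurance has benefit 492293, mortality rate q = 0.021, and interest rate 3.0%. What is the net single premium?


NSP = benefit * q * v
v = 1/(1+i) = 0.970874
NSP = 492293 * 0.021 * 0.970874
= 10037.0417


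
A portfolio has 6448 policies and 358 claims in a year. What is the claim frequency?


frequency = claims / policies
= 358 / 6448
= 0.0555


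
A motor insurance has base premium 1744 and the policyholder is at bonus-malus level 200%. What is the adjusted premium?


adjusted = base * BM_level / 100
= 1744 * 200 / 100
= 1744 * 2.0
= 3488.0


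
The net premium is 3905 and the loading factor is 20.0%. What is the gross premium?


Gross = net * (1 + loading)
= 3905 * (1 + 0.2)
= 3905 * 1.2
= 4686.0


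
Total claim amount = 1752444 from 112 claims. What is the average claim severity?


severity = total / number
= 1752444 / 112
= 15646.8214


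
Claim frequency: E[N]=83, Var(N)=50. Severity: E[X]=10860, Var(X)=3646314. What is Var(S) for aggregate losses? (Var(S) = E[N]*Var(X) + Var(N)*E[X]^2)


Var(S) = E[N]*Var(X) + Var(N)*E[X]^2
= 83*3646314 + 50*10860^2
= 302644062 + 5896980000
= 6.1996e+09


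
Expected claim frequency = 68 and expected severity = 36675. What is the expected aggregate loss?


E[S] = E[N] * E[X]
= 68 * 36675
= 2.4939e+06


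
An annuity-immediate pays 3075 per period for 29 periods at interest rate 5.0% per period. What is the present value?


PV = PMT * (1 - (1+i)^(-n)) / i
= 3075 * (1 - (1+0.05)^(-29)) / 0.05
= 3075 * (1 - 0.242946) / 0.05
= 3075 * 15.141074
= 46558.8013


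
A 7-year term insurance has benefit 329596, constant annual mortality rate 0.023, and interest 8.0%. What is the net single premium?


NSP = benefit * sum_{k=0}^{n-1} k_p_x * q * v^(k+1)
With constant q=0.023, v=0.925926
Sum = 0.112591
NSP = 329596 * 0.112591
= 37109.5825


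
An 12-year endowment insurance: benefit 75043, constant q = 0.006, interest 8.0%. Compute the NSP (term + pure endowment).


Term component = 3301.2996
Pure endowment = 12_p_x * v^12 * benefit = 0.930329 * 0.397114 * 75043 = 27724.3731
NSP = 31025.6726


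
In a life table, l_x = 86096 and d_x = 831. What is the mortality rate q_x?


q_x = d_x / l_x
= 831 / 86096
= 0.0097


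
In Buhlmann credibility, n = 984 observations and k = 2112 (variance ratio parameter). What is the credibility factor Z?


Z = n / (n + k)
= 984 / (984 + 2112)
= 984 / 3096
= 0.3178


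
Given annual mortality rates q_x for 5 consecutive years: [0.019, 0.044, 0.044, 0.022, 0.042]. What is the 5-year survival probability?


p_k = 1 - q_k for each year
Survival = product of (1 - q_k)
= 0.981 * 0.956 * 0.956 * 0.978 * 0.958
= 0.84


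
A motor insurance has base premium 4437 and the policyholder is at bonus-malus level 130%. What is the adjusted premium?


adjusted = base * BM_level / 100
= 4437 * 130 / 100
= 4437 * 1.3
= 5768.1


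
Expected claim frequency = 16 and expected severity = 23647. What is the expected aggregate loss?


E[S] = E[N] * E[X]
= 16 * 23647
= 378352


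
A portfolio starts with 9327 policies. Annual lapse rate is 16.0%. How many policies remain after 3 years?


remaining = initial * (1 - lapse)^years
= 9327 * (1 - 0.16)^3
= 9327 * 0.592704
= 5528.1502


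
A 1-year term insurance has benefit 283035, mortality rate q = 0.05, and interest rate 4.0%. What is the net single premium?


NSP = benefit * q * v
v = 1/(1+i) = 0.961538
NSP = 283035 * 0.05 * 0.961538
= 13607.4519


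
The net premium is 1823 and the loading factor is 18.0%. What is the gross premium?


Gross = net * (1 + loading)
= 1823 * (1 + 0.18)
= 1823 * 1.18
= 2151.14


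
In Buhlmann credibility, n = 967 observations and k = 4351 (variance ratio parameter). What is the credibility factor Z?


Z = n / (n + k)
= 967 / (967 + 4351)
= 967 / 5318
= 0.1818


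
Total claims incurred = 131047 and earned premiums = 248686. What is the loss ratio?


Loss ratio = claims / premiums
= 131047 / 248686
= 0.527


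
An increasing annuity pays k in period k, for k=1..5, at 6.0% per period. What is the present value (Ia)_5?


(Ia)_n = sum_{k=1}^{n} k * v^k, v = 1/(1+i)
v = 0.943396
Sum computed term by term:
(Ia)_5 = 12.1469


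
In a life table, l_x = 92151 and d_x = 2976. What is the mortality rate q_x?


q_x = d_x / l_x
= 2976 / 92151
= 0.0323


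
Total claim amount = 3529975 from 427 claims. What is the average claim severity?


severity = total / number
= 3529975 / 427
= 8266.9204


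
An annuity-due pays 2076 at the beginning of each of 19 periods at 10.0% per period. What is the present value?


PV_due = PMT * (1-(1+i)^(-n))/i * (1+i)
PV_immediate = 17365.5741
PV_due = 17365.5741 * 1.1
= 19102.1315


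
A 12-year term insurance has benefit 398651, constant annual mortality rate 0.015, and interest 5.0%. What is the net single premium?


NSP = benefit * sum_{k=0}^{n-1} k_p_x * q * v^(k+1)
With constant q=0.015, v=0.952381
Sum = 0.123582
NSP = 398651 * 0.123582
= 49266.2818


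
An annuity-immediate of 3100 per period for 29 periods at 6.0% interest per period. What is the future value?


FV = PMT * ((1+i)^n - 1) / i
= 3100 * ((1.06)^29 - 1) / 0.06
= 3100 * (5.418388 - 1) / 0.06
= 228283.3748


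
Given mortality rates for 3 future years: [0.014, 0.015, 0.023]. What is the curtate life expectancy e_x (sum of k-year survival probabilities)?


e_x = sum_{k=1}^{n} k_p_x
k_p_x values:
  1_p_x = 0.986
  2_p_x = 0.97121
  3_p_x = 0.948872
e_x = 2.9061


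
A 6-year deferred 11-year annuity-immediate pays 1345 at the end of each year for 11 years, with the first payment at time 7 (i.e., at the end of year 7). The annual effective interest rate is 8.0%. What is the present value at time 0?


PV at time 6 of the 11-year annuity-immediate:
a_n = 1345 * (1-(1+0.08)^(-11))/0.08 = 9601.9069
Discount back 6 years to time 0:
PV = 9601.9069 * (1+0.08)^(-6)
= 9601.9069 * 0.63017
= 6050.8301


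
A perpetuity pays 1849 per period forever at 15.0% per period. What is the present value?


PV = PMT / i
= 1849 / 0.15
= 12326.6667


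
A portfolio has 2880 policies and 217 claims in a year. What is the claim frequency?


frequency = claims / policies
= 217 / 2880
= 0.0753


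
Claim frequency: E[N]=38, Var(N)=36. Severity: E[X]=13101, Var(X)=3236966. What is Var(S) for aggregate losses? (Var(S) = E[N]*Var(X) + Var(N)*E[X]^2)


Var(S) = E[N]*Var(X) + Var(N)*E[X]^2
= 38*3236966 + 36*13101^2
= 123004708 + 6178903236
= 6.3019e+09


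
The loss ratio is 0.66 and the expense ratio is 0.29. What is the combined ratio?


Combined ratio = loss ratio + expense ratio
= 0.66 + 0.29
= 0.95


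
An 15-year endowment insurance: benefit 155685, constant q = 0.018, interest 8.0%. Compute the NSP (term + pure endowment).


Term component = 21730.6997
Pure endowment = 15_p_x * v^15 * benefit = 0.761504 * 0.315242 * 155685 = 37373.4126
NSP = 59104.1123


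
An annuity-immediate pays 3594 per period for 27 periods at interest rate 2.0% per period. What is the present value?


PV = PMT * (1 - (1+i)^(-n)) / i
= 3594 * (1 - (1+0.02)^(-27)) / 0.02
= 3594 * (1 - 0.585862) / 0.02
= 3594 * 20.706898
= 74420.5907


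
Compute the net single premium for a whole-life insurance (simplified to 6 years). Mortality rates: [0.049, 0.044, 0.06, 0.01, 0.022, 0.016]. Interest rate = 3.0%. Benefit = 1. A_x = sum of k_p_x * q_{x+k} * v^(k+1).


v = 0.970874
Year 0: k_p_x=1.0, q=0.049, term=0.047573
Year 1: k_p_x=0.951, q=0.044, term=0.039442
Year 2: k_p_x=0.909156, q=0.06, term=0.04992
Year 3: k_p_x=0.854607, q=0.01, term=0.007593
Year 4: k_p_x=0.846061, q=0.022, term=0.016056
Year 5: k_p_x=0.827447, q=0.016, term=0.011088
A_x = 0.1717


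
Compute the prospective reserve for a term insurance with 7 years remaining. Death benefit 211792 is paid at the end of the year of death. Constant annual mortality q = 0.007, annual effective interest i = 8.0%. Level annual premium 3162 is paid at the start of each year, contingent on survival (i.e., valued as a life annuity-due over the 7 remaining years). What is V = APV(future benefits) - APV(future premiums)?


v = 1/(1+i) = 0.925926
APV(future benefits) per unit = sum_{k=0}^{6} k_p_x * q * v^(k+1) = 0.035765
APV(future benefits) = 211792 * 0.035765 = 7574.7293
Life annuity-due factor ä_{x:7} = sum_{k=0}^{6} k_p_x * v^k = 5.51802
APV(future premiums) = 3162 * 5.51802 = 17447.9797
V = 7574.7293 - 17447.9797
= -9873.2504
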